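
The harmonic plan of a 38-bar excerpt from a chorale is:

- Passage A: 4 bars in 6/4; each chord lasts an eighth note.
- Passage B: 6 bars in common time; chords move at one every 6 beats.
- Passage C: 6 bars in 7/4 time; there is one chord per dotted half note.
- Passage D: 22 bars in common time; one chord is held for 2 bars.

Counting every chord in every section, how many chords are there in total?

A: 4·6 = 24 beats, 24/0.5 = 48 chords.
B: 6·4 = 24 beats, 24/6 = 4 chords.
C: 6·7 = 42 beats, 42/3 = 14 chords.
D: 22·4 = 88 beats, 88/8 = 11 chords.
Total: 48 + 4 + 14 + 11 = 77.

77 chords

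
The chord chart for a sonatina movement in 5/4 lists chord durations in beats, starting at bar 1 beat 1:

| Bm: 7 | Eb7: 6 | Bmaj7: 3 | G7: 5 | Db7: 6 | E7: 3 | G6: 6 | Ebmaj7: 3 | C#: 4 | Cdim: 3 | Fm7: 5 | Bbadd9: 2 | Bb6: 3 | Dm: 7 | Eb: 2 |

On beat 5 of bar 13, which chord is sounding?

Beat 5 of bar 13 is beat (13−1)×5 + 5 = 65 overall.
Running totals: Bm ends at 7, Eb7 ends at 13, Bmaj7 ends at 16, G7 ends at 21, Db7 ends at 27, E7 ends at 30, G6 ends at 36, Ebmaj7 ends at 39, C# ends at 43, Cdim ends at 46, Fm7 ends at 51, Bbadd9 ends at 53, Bb6 ends at 56, Dm ends at 63, Eb ends at 65.
Beat 65 falls within Eb.

Eb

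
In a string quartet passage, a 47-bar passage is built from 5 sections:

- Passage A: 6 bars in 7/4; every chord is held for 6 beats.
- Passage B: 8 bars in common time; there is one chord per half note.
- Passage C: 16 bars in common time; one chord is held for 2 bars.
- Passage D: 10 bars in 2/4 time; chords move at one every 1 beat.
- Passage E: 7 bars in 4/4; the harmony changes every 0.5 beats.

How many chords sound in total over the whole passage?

107 chords

A: 6 bars × 7 beats = 42 beats; 6 beats/chord → 7 chords.
B: 8 bars × 4 beats = 32 beats; 2 beats/chord → 16 chords.
C: 16 bars × 4 beats = 64 beats; 8 beats/chord → 8 chords.
D: 10 bars × 2 beats = 20 beats; 1 beat/chord → 20 chords.
E: 7 bars × 4 beats = 28 beats; 0.5 beats/chord → 56 chords.
Total: 7 + 16 + 8 + 20 + 56 = 107.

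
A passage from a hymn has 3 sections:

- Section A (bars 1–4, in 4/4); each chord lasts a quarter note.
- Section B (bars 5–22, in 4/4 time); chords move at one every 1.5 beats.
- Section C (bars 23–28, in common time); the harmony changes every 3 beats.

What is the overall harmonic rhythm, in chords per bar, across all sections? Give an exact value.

18/7 chords per bar

A: 4 × 4 = 16 beats ÷ 1 = 16 chords.
B: 18 × 4 = 72 beats ÷ 1.5 = 48 chords.
C: 6 × 4 = 24 beats ÷ 3 = 8 chords.
Overall: 72 chords over 28 bars → 72/28 = 18/7 chords per bar.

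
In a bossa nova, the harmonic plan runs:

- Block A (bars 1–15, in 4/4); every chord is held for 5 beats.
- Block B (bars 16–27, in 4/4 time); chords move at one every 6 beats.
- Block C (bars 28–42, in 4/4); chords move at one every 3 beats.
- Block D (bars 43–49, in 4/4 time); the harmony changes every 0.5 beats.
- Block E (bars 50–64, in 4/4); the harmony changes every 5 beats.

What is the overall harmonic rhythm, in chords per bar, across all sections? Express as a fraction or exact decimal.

A: 15 bars of 4 beats is 60 beats; at 5 beats each that's 12 chords.
B: 12 bars of 4 beats is 48 beats; at 6 beats each that's 8 chords.
C: 15 bars of 4 beats is 60 beats; at 3 beats each that's 20 chords.
D: 7 bars of 4 beats is 28 beats; at 0.5 beats each that's 56 chords.
E: 15 bars of 4 beats is 60 beats; at 5 beats each that's 12 chords.
Overall: 108 chords over 64 bars → 108/64 = 27/16 chords per bar.

27/16 chords per bar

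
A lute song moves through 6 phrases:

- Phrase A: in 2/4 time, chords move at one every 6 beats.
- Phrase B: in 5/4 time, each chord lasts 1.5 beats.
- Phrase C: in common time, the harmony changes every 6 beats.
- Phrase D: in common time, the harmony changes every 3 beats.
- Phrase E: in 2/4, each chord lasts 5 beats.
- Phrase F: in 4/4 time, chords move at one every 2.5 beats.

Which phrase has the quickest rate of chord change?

Phrase B

A: 2/6 = 1/3 chords/bar.
B: 5/1.5 = 10/3 chords/bar.
C: 4/6 = 2/3 chords/bar.
D: 4/3 = 4/3 chords/bar.
E: 2/5 = 0.4 chords/bar.
F: 4/2.5 = 1.6 chords/bar.
Fastest is B at 10/3 chords/bar.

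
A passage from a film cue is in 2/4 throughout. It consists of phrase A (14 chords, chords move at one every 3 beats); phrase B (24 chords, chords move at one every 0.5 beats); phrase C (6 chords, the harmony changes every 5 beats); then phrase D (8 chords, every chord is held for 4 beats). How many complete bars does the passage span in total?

A: 14 × 3 = 42 beats = 21 bars.
B: 24 × 0.5 = 12 beats = 6 bars.
C: 6 × 5 = 30 beats = 15 bars.
D: 8 × 4 = 32 beats = 16 bars.
Total: 21 + 6 + 15 + 16 = 58 bars.

58 bars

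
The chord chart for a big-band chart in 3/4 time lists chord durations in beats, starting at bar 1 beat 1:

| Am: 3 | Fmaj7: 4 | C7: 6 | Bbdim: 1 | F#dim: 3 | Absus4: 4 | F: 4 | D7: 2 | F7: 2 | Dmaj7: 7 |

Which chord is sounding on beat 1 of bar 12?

Dmaj7

Beat 1 of bar 12 is beat (12−1)×3 + 1 = 34 overall.
Running totals: Am ends at 3, Fmaj7 ends at 7, C7 ends at 13, Bbdim ends at 14, F#dim ends at 17, Absus4 ends at 21, F ends at 25, D7 ends at 27, F7 ends at 29, Dmaj7 ends at 36.
Beat 34 falls within Dmaj7.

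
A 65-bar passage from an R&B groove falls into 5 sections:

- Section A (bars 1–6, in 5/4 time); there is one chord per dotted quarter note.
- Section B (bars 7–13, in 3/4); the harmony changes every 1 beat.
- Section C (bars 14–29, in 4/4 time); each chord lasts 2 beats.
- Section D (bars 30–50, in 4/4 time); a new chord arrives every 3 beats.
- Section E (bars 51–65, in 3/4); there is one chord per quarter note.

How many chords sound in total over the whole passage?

146 chords

A: 6 bars × 5 beats = 30 beats; 1.5 beats/chord → 20 chords.
B: 7 bars × 3 beats = 21 beats; 1 beat/chord → 21 chords.
C: 16 bars × 4 beats = 64 beats; 2 beats/chord → 32 chords.
D: 21 bars × 4 beats = 84 beats; 3 beats/chord → 28 chords.
E: 15 bars × 3 beats = 45 beats; 1 beat/chord → 45 chords.
Total: 20 + 21 + 32 + 28 + 45 = 146.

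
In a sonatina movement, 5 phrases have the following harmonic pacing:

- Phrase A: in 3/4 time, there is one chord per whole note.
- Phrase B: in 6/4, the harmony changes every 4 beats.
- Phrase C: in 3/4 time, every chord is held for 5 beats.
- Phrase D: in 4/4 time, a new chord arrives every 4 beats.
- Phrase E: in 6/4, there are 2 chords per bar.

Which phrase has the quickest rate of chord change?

Phrase E

A: 3 beats/bar ÷ 4 beats/chord = 0.75 chords/bar.
B: 6 beats/bar ÷ 4 beats/chord = 1.5 chords/bar.
C: 3 beats/bar ÷ 5 beats/chord = 0.6 chords/bar.
D: 4 beats/bar ÷ 4 beats/chord = 1 chord/bar.
E: 6 beats/bar ÷ 3 beats/chord = 2 chords/bar.
Fastest is E at 2 chords/bar.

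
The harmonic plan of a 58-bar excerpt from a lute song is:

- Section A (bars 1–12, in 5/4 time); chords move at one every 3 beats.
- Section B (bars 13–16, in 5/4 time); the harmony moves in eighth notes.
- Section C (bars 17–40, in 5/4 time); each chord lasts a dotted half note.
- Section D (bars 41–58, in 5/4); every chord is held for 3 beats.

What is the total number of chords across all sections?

A: 12·5 = 60 beats, 60/3 = 20 chords.
B: 4·5 = 20 beats, 20/0.5 = 40 chords.
C: 24·5 = 120 beats, 120/3 = 40 chords.
D: 18·5 = 90 beats, 90/3 = 30 chords.
Total: 20 + 40 + 40 + 30 = 130.

130 chords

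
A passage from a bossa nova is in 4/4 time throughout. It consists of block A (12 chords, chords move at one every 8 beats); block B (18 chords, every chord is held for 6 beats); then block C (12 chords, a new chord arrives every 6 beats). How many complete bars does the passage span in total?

A: 12 × 8 = 96 beats = 24 bars.
B: 18 × 6 = 108 beats = 27 bars.
C: 12 × 6 = 72 beats = 18 bars.
Total: 24 + 27 + 18 = 69 bars.

69 bars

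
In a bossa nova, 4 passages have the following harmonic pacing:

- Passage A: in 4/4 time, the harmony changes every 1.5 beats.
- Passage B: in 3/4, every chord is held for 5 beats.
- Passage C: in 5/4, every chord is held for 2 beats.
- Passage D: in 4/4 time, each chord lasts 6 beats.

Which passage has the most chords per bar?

Passage A

A: each chord is 1.5 beats in 4/4, so 8/3 per bar.
B: each chord is 5 beats in 3/4, so 0.6 per bar.
C: each chord is 2 beats in 5/4, so 2.5 per bar.
D: each chord is 6 beats in 4/4, so 2/3 per bar.
Fastest is A at 8/3 chords/bar.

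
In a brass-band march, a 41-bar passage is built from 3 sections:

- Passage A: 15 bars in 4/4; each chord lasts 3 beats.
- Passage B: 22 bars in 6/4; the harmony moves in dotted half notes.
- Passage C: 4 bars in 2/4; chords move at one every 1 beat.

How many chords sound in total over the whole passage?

A: 15 bars × 4 beats = 60 beats; 3 beats/chord → 20 chords.
B: 22 bars × 6 beats = 132 beats; 3 beats/chord → 44 chords.
C: 4 bars × 2 beats = 8 beats; 1 beat/chord → 8 chords.
Total: 20 + 44 + 8 = 72.

72 chords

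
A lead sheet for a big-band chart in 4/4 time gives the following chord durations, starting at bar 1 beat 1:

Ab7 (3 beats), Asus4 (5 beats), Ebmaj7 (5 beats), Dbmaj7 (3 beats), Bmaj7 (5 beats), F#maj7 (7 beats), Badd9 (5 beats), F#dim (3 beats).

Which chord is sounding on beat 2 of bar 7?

Beat 2 of bar 7 is beat (7−1)×4 + 2 = 26 overall.
Running totals: Ab7 ends at 3, Asus4 ends at 8, Ebmaj7 ends at 13, Dbmaj7 ends at 16, Bmaj7 ends at 21, F#maj7 ends at 28.
Beat 26 falls within F#maj7.

F#maj7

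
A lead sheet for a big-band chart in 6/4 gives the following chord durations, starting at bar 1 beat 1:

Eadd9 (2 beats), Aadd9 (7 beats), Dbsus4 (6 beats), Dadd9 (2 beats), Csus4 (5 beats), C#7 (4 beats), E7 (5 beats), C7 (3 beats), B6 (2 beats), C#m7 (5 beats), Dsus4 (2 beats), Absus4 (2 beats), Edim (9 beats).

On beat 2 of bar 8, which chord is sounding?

Absus4

Beat 2 of bar 8 is beat (8−1)×6 + 2 = 44 overall.
Running totals: Eadd9 ends at 2, Aadd9 ends at 9, Dbsus4 ends at 15, Dadd9 ends at 17, Csus4 ends at 22, C#7 ends at 26, E7 ends at 31, C7 ends at 34, B6 ends at 36, C#m7 ends at 41, Dsus4 ends at 43, Absus4 ends at 45.
Beat 44 falls within Absus4.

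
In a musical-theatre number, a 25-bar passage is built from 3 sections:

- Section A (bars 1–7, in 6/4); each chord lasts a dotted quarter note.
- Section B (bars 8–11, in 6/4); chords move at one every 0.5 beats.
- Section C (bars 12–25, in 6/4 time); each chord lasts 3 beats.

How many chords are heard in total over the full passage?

104 chords

A: 7·6 = 42 beats, 42/1.5 = 28 chords.
B: 4·6 = 24 beats, 24/0.5 = 48 chords.
C: 14·6 = 84 beats, 84/3 = 28 chords.
Total: 28 + 48 + 28 = 104.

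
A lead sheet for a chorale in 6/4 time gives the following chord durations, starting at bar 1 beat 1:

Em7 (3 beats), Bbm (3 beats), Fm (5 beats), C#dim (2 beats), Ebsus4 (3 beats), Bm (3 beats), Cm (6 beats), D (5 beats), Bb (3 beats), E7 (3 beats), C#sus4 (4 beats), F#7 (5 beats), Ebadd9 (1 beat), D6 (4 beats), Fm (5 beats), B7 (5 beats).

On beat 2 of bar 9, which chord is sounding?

D6

Beat 2 of bar 9 is beat (9−1)×6 + 2 = 50 overall.
Running totals: Em7 ends at 3, Bbm ends at 6, Fm ends at 11, C#dim ends at 13, Ebsus4 ends at 16, Bm ends at 19, Cm ends at 25, D ends at 30, Bb ends at 33, E7 ends at 36, C#sus4 ends at 40, F#7 ends at 45, Ebadd9 ends at 46, D6 ends at 50.
Beat 50 falls within D6.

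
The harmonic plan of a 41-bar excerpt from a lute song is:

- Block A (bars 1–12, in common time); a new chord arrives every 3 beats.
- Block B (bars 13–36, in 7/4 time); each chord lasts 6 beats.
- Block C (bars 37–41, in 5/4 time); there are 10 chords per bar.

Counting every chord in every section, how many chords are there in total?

A: 12·4 = 48 beats, 48/3 = 16 chords.
B: 24·7 = 168 beats, 168/6 = 28 chords.
C: 5·5 = 25 beats, 25/0.5 = 50 chords.
Total: 16 + 28 + 50 = 94.

94 chords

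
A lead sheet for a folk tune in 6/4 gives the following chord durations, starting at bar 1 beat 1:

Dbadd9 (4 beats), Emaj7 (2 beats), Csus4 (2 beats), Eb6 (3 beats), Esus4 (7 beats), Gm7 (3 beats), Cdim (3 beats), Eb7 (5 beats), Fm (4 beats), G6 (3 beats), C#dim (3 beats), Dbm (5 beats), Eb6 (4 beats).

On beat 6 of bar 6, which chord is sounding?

G6

Beat 6 of bar 6 is beat (6−1)×6 + 6 = 36 overall.
Running totals: Dbadd9 ends at 4, Emaj7 ends at 6, Csus4 ends at 8, Eb6 ends at 11, Esus4 ends at 18, Gm7 ends at 21, Cdim ends at 24, Eb7 ends at 29, Fm ends at 33, G6 ends at 36.
Beat 36 falls within G6.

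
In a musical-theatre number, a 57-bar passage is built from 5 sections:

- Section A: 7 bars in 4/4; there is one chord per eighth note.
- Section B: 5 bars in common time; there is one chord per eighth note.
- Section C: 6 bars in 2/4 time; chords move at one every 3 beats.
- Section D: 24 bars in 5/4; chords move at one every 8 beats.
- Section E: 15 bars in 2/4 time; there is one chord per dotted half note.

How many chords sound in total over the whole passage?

A: 7 bars × 4 beats = 28 beats; 0.5 beats/chord → 56 chords.
B: 5 bars × 4 beats = 20 beats; 0.5 beats/chord → 40 chords.
C: 6 bars × 2 beats = 12 beats; 3 beats/chord → 4 chords.
D: 24 bars × 5 beats = 120 beats; 8 beats/chord → 15 chords.
E: 15 bars × 2 beats = 30 beats; 3 beats/chord → 10 chords.
Total: 56 + 40 + 4 + 15 + 10 = 125.

125 chords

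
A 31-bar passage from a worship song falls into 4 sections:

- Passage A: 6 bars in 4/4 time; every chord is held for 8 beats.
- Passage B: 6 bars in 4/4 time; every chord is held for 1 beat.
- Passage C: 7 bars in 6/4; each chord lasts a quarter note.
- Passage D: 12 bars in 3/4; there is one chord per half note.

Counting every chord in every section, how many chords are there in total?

87 chords

A: 6·4 = 24 beats, 24/8 = 3 chords.
B: 6·4 = 24 beats, 24/1 = 24 chords.
C: 7·6 = 42 beats, 42/1 = 42 chords.
D: 12·3 = 36 beats, 36/2 = 18 chords.
Total: 3 + 24 + 42 + 18 = 87.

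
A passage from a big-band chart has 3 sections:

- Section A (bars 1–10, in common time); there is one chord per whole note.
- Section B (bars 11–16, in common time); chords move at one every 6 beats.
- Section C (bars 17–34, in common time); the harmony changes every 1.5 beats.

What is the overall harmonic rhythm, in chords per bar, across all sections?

31/17 chords per bar

A: 10 × 4 = 40 beats ÷ 4 = 10 chords.
B: 6 × 4 = 24 beats ÷ 6 = 4 chords.
C: 18 × 4 = 72 beats ÷ 1.5 = 48 chords.
Overall: 62 chords over 34 bars → 62/34 = 31/17 chords per bar.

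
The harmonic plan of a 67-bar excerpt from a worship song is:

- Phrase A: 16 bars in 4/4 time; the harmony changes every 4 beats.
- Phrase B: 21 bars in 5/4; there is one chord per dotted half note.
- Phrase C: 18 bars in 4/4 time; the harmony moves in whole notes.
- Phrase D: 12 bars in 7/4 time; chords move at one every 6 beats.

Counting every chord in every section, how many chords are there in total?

83 chords

A: 16 bars × 4 beats = 64 beats; 4 beats/chord → 16 chords.
B: 21 bars × 5 beats = 105 beats; 3 beats/chord → 35 chords.
C: 18 bars × 4 beats = 72 beats; 4 beats/chord → 18 chords.
D: 12 bars × 7 beats = 84 beats; 6 beats/chord → 14 chords.
Total: 16 + 35 + 18 + 14 = 83.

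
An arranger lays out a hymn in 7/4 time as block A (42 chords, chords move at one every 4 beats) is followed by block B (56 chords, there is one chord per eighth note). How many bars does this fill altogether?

28 bars

A: 42 × 4 = 168 beats = 24 bars.
B: 56 × 0.5 = 28 beats = 4 bars.
Total: 24 + 4 = 28 bars.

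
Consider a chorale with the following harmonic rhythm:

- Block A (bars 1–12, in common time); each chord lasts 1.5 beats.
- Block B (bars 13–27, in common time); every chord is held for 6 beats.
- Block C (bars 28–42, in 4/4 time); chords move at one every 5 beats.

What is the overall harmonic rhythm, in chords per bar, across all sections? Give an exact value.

A: 12 × 4 = 48 beats ÷ 1.5 = 32 chords.
B: 15 × 4 = 60 beats ÷ 6 = 10 chords.
C: 15 × 4 = 60 beats ÷ 5 = 12 chords.
Overall: 54 chords over 42 bars → 54/42 = 9/7 chords per bar.

9/7 chords per bar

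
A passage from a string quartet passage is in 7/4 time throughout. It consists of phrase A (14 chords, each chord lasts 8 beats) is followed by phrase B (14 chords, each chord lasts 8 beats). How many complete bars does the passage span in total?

32 bars

A: 14 × 8 = 112 beats = 16 bars.
B: 14 × 8 = 112 beats = 16 bars.
Total: 16 + 16 = 32 bars.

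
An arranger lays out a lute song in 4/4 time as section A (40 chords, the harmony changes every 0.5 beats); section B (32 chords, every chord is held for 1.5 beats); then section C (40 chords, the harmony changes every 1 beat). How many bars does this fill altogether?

27 bars

A: 40 × 0.5 = 20 beats = 5 bars.
B: 32 × 1.5 = 48 beats = 12 bars.
C: 40 × 1 = 40 beats = 10 bars.
Total: 5 + 12 + 10 = 27 bars.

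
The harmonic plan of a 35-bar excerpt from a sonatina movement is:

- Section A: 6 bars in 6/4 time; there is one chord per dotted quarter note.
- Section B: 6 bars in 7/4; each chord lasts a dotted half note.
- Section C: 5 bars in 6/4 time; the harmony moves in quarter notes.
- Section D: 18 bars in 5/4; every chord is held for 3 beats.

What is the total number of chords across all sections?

98 chords

A: 6 bars × 6 beats = 36 beats; 1.5 beats/chord → 24 chords.
B: 6 bars × 7 beats = 42 beats; 3 beats/chord → 14 chords.
C: 5 bars × 6 beats = 30 beats; 1 beat/chord → 30 chords.
D: 18 bars × 5 beats = 90 beats; 3 beats/chord → 30 chords.
Total: 24 + 14 + 30 + 30 = 98.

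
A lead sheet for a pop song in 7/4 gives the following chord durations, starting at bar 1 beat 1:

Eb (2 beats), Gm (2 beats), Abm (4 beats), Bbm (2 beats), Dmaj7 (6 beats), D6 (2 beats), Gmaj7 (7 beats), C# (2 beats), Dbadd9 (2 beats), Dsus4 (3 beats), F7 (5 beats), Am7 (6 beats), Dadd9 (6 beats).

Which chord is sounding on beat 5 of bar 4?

C#

Beat 5 of bar 4 is beat (4−1)×7 + 5 = 26 overall.
Running totals: Eb ends at 2, Gm ends at 4, Abm ends at 8, Bbm ends at 10, Dmaj7 ends at 16, D6 ends at 18, Gmaj7 ends at 25, C# ends at 27.
Beat 26 falls within C#.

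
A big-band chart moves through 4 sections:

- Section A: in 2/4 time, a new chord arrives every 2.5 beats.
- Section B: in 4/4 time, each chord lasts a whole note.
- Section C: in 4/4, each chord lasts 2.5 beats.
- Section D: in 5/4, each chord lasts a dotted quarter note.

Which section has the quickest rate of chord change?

A: 2 beats/bar ÷ 2.5 beats/chord = 0.8 chords/bar.
B: 4 beats/bar ÷ 4 beats/chord = 1 chord/bar.
C: 4 beats/bar ÷ 2.5 beats/chord = 1.6 chords/bar.
D: 5 beats/bar ÷ 1.5 beats/chord = 10/3 chords/bar.
Fastest is D at 10/3 chords/bar.

Section D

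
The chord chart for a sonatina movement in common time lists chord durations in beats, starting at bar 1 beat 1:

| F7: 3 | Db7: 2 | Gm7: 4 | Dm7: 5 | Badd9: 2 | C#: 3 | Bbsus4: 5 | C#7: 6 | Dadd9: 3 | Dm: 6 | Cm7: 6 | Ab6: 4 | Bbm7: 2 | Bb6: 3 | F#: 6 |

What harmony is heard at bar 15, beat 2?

Beat 2 of bar 15 is beat (15−1)×4 + 2 = 58 overall.
Running totals: F7 ends at 3, Db7 ends at 5, Gm7 ends at 9, Dm7 ends at 14, Badd9 ends at 16, C# ends at 19, Bbsus4 ends at 24, C#7 ends at 30, Dadd9 ends at 33, Dm ends at 39, Cm7 ends at 45, Ab6 ends at 49, Bbm7 ends at 51, Bb6 ends at 54, F# ends at 60.
Beat 58 falls within F#.

F#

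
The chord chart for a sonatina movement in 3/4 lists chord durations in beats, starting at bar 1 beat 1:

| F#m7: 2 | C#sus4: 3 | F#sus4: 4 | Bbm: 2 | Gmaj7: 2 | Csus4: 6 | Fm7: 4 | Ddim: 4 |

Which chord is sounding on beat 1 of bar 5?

Beat 1 of bar 5 is beat (5−1)×3 + 1 = 13 overall.
Running totals: F#m7 ends at 2, C#sus4 ends at 5, F#sus4 ends at 9, Bbm ends at 11, Gmaj7 ends at 13.
Beat 13 falls within Gmaj7.

Gmaj7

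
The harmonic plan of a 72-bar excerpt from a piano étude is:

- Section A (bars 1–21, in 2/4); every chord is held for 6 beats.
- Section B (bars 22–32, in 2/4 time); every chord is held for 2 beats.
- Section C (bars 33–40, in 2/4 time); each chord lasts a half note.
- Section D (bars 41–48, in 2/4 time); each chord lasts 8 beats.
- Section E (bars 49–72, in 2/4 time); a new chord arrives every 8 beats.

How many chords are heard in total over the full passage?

A has 42 beats and chords last 6 each, so 7 chords.
B has 22 beats and chords last 2 each, so 11 chords.
C has 16 beats and chords last 2 each, so 8 chords.
D has 16 beats and chords last 8 each, so 2 chords.
E has 48 beats and chords last 8 each, so 6 chords.
Total: 7 + 11 + 8 + 2 + 6 = 34.

34 chords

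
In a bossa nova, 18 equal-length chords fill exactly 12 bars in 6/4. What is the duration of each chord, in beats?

4 beats

12 bars × 6 beats/bar = 72 beats total.
72 beats ÷ 18 chords = 4 beats per chord.
(That is a whole note.)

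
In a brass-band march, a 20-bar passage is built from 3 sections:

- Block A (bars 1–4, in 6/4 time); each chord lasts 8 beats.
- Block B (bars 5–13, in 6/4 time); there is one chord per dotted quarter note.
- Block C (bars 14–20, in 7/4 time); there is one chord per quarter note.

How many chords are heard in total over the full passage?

88 chords

A has 24 beats and chords last 8 each, so 3 chords.
B has 54 beats and chords last 1.5 each, so 36 chords.
C has 49 beats and chords last 1 each, so 49 chords.
Total: 3 + 36 + 49 = 88.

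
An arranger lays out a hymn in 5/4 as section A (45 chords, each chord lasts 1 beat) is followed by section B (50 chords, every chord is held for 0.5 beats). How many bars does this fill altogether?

14 bars

A: 45 × 1 = 45 beats = 9 bars.
B: 50 × 0.5 = 25 beats = 5 bars.
Total: 9 + 5 = 14 bars.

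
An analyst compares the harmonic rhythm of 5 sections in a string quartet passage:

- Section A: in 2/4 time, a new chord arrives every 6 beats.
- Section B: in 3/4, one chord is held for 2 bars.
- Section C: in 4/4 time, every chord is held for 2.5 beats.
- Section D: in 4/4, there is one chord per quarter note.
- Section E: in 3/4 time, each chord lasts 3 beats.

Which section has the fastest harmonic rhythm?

Section D

A: 2/6 = 1/3 chords/bar.
B: 3/6 = 0.5 chords/bar.
C: 4/2.5 = 1.6 chords/bar.
D: 4/1 = 4 chords/bar.
E: 3/3 = 1 chord/bar.
Fastest is D at 4 chords/bar.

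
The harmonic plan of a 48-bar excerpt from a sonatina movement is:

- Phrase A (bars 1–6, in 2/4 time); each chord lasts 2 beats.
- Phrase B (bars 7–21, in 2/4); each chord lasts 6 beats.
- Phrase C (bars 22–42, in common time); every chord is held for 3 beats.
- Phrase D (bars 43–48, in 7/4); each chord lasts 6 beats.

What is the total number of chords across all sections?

A has 12 beats and chords last 2 each, so 6 chords.
B has 30 beats and chords last 6 each, so 5 chords.
C has 84 beats and chords last 3 each, so 28 chords.
D has 42 beats and chords last 6 each, so 7 chords.
Total: 6 + 5 + 28 + 7 = 46.

46 chords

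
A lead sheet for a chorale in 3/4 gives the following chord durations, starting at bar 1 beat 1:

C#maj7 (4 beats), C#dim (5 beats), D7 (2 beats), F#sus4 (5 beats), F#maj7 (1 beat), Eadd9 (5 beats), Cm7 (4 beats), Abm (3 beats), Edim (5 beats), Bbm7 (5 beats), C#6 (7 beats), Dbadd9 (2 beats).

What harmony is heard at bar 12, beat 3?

Beat 3 of bar 12 is beat (12−1)×3 + 3 = 36 overall.
Running totals: C#maj7 ends at 4, C#dim ends at 9, D7 ends at 11, F#sus4 ends at 16, F#maj7 ends at 17, Eadd9 ends at 22, Cm7 ends at 26, Abm ends at 29, Edim ends at 34, Bbm7 ends at 39.
Beat 36 falls within Bbm7.

Bbm7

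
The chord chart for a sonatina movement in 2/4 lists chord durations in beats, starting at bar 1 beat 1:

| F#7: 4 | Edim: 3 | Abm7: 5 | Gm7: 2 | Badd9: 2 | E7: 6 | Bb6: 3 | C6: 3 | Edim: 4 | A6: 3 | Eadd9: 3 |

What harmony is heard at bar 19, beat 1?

Beat 1 of bar 19 is beat (19−1)×2 + 1 = 37 overall.
Running totals: F#7 ends at 4, Edim ends at 7, Abm7 ends at 12, Gm7 ends at 14, Badd9 ends at 16, E7 ends at 22, Bb6 ends at 25, C6 ends at 28, Edim ends at 32, A6 ends at 35, Eadd9 ends at 38.
Beat 37 falls within Eadd9.

Eadd9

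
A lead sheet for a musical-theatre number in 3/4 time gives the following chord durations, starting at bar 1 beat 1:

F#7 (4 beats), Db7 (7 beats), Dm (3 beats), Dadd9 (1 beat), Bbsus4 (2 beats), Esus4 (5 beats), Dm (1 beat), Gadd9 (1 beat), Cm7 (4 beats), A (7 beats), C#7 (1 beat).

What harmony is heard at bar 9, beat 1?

Cm7

Beat 1 of bar 9 is beat (9−1)×3 + 1 = 25 overall.
Running totals: F#7 ends at 4, Db7 ends at 11, Dm ends at 14, Dadd9 ends at 15, Bbsus4 ends at 17, Esus4 ends at 22, Dm ends at 23, Gadd9 ends at 24, Cm7 ends at 28.
Beat 25 falls within Cm7.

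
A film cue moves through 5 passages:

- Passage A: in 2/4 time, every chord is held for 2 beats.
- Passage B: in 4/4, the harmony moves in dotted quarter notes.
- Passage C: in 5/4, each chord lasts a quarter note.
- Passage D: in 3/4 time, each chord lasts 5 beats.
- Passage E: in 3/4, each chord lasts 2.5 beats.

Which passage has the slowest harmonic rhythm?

A: each chord is 2 beats in 2/4, so 1 per bar.
B: each chord is 1.5 beats in 4/4, so 8/3 per bar.
C: each chord is 1 beat in 5/4, so 5 per bar.
D: each chord is 5 beats in 3/4, so 0.6 per bar.
E: each chord is 2.5 beats in 3/4, so 1.2 per bar.
Slowest is D at 0.6 chords/bar.

Passage D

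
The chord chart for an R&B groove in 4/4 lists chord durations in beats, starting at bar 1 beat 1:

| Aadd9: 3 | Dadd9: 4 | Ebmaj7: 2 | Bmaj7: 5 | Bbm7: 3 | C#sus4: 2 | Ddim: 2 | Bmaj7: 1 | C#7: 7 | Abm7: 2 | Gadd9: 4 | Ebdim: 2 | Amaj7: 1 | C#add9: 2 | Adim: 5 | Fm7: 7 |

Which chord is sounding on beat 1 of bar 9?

Gadd9

Beat 1 of bar 9 is beat (9−1)×4 + 1 = 33 overall.
Running totals: Aadd9 ends at 3, Dadd9 ends at 7, Ebmaj7 ends at 9, Bmaj7 ends at 14, Bbm7 ends at 17, C#sus4 ends at 19, Ddim ends at 21, Bmaj7 ends at 22, C#7 ends at 29, Abm7 ends at 31, Gadd9 ends at 35.
Beat 33 falls within Gadd9.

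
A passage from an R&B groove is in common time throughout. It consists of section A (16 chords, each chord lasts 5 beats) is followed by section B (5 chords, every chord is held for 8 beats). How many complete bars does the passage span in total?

30 bars

A: 16 × 5 = 80 beats = 20 bars.
B: 5 × 8 = 40 beats = 10 bars.
Total: 20 + 10 = 30 bars.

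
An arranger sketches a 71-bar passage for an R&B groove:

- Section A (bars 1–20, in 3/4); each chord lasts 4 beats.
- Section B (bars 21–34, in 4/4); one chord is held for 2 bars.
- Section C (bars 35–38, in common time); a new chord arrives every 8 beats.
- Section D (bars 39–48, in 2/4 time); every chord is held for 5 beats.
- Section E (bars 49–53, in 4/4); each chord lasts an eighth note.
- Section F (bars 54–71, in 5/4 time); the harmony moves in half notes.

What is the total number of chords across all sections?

A has 60 beats and chords last 4 each, so 15 chords.
B has 56 beats and chords last 8 each, so 7 chords.
C has 16 beats and chords last 8 each, so 2 chords.
D has 20 beats and chords last 5 each, so 4 chords.
E has 20 beats and chords last 0.5 each, so 40 chords.
F has 90 beats and chords last 2 each, so 45 chords.
Total: 15 + 7 + 2 + 4 + 40 + 45 = 113.

113 chords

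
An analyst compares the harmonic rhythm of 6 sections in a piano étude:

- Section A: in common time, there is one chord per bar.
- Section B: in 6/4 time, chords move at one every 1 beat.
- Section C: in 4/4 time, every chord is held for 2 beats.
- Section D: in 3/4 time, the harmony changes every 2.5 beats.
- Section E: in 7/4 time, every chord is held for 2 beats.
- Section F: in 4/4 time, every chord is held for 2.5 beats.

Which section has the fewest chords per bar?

A: 4 beats/bar ÷ 4 beats/chord = 1 chord/bar.
B: 6 beats/bar ÷ 1 beat/chord = 6 chords/bar.
C: 4 beats/bar ÷ 2 beats/chord = 2 chords/bar.
D: 3 beats/bar ÷ 2.5 beats/chord = 1.2 chords/bar.
E: 7 beats/bar ÷ 2 beats/chord = 3.5 chords/bar.
F: 4 beats/bar ÷ 2.5 beats/chord = 1.6 chords/bar.
Slowest is A at 1 chords/bar.

Section A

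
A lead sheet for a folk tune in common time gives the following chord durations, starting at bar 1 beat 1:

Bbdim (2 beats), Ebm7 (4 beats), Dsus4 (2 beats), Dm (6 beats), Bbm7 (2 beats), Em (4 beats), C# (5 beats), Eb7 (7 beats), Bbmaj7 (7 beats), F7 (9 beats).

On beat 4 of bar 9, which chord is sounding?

Bbmaj7

Beat 4 of bar 9 is beat (9−1)×4 + 4 = 36 overall.
Running totals: Bbdim ends at 2, Ebm7 ends at 6, Dsus4 ends at 8, Dm ends at 14, Bbm7 ends at 16, Em ends at 20, C# ends at 25, Eb7 ends at 32, Bbmaj7 ends at 39.
Beat 36 falls within Bbmaj7.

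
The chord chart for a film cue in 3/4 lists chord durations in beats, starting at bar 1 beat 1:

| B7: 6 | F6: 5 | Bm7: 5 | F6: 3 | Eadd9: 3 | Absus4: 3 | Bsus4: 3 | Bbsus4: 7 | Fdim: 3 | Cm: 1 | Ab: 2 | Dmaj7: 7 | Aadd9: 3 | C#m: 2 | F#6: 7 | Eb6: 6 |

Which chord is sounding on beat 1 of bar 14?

Beat 1 of bar 14 is beat (14−1)×3 + 1 = 40 overall.
Running totals: B7 ends at 6, F6 ends at 11, Bm7 ends at 16, F6 ends at 19, Eadd9 ends at 22, Absus4 ends at 25, Bsus4 ends at 28, Bbsus4 ends at 35, Fdim ends at 38, Cm ends at 39, Ab ends at 41.
Beat 40 falls within Ab.

Ab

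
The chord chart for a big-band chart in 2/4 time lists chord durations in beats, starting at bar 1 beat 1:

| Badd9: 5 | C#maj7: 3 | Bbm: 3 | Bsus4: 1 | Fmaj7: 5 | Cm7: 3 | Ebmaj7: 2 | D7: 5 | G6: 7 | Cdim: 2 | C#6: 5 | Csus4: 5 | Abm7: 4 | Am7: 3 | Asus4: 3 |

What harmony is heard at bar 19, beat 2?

Beat 2 of bar 19 is beat (19−1)×2 + 2 = 38 overall.
Running totals: Badd9 ends at 5, C#maj7 ends at 8, Bbm ends at 11, Bsus4 ends at 12, Fmaj7 ends at 17, Cm7 ends at 20, Ebmaj7 ends at 22, D7 ends at 27, G6 ends at 34, Cdim ends at 36, C#6 ends at 41.
Beat 38 falls within C#6.

C#6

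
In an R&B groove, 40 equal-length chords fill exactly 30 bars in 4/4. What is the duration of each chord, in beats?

30 bars × 4 beats/bar = 120 beats total.
120 beats ÷ 40 chords = 3 beats per chord.
(That is a dotted half note.)

3 beats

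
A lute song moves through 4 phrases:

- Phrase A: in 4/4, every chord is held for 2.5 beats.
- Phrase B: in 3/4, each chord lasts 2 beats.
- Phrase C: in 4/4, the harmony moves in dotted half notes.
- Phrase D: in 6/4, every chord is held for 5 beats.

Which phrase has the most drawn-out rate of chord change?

Phrase D

A: each chord is 2.5 beats in 4/4, so 1.6 per bar.
B: each chord is 2 beats in 3/4, so 1.5 per bar.
C: each chord is 3 beats in 4/4, so 4/3 per bar.
D: each chord is 5 beats in 6/4, so 1.2 per bar.
Slowest is D at 1.2 chords/bar.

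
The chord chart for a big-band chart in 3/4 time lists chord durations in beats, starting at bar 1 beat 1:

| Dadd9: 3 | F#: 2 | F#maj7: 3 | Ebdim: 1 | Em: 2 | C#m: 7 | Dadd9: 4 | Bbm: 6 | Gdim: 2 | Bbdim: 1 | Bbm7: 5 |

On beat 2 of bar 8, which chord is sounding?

Bbm

Beat 2 of bar 8 is beat (8−1)×3 + 2 = 23 overall.
Running totals: Dadd9 ends at 3, F# ends at 5, F#maj7 ends at 8, Ebdim ends at 9, Em ends at 11, C#m ends at 18, Dadd9 ends at 22, Bbm ends at 28.
Beat 23 falls within Bbm.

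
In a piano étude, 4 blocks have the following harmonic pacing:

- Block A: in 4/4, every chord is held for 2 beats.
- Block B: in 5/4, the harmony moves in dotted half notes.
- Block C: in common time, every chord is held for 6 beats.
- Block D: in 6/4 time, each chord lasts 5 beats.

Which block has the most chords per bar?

A: each chord is 2 beats in 4/4, so 2 per bar.
B: each chord is 3 beats in 5/4, so 5/3 per bar.
C: each chord is 6 beats in 4/4, so 2/3 per bar.
D: each chord is 5 beats in 6/4, so 1.2 per bar.
Fastest is A at 2 chords/bar.

Block A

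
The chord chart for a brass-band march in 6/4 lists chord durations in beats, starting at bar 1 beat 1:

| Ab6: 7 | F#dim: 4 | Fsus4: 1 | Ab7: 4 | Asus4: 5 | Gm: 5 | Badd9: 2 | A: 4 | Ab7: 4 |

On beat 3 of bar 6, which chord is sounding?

Beat 3 of bar 6 is beat (6−1)×6 + 3 = 33 overall.
Running totals: Ab6 ends at 7, F#dim ends at 11, Fsus4 ends at 12, Ab7 ends at 16, Asus4 ends at 21, Gm ends at 26, Badd9 ends at 28, A ends at 32, Ab7 ends at 36.
Beat 33 falls within Ab7.

Ab7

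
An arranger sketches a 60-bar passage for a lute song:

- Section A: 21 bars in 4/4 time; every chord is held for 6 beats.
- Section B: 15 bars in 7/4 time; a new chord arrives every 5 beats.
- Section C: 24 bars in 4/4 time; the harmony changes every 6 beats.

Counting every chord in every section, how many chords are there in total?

51 chords

A: 21 bars × 4 beats = 84 beats; 6 beats/chord → 14 chords.
B: 15 bars × 7 beats = 105 beats; 5 beats/chord → 21 chords.
C: 24 bars × 4 beats = 96 beats; 6 beats/chord → 16 chords.
Total: 14 + 21 + 16 = 51.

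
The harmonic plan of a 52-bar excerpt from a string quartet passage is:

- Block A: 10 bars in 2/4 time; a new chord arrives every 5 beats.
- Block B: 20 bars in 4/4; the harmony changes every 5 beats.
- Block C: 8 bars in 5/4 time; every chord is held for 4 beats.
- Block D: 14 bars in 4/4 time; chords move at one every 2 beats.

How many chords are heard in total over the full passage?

58 chords

A: 10·2 = 20 beats, 20/5 = 4 chords.
B: 20·4 = 80 beats, 80/5 = 16 chords.
C: 8·5 = 40 beats, 40/4 = 10 chords.
D: 14·4 = 56 beats, 56/2 = 28 chords.
Total: 4 + 16 + 10 + 28 = 58.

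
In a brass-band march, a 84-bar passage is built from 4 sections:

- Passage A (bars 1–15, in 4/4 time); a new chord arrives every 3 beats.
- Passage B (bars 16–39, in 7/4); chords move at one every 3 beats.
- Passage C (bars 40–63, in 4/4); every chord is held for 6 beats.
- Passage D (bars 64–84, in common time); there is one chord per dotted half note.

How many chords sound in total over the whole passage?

120 chords

A: 15·4 = 60 beats, 60/3 = 20 chords.
B: 24·7 = 168 beats, 168/3 = 56 chords.
C: 24·4 = 96 beats, 96/6 = 16 chords.
D: 21·4 = 84 beats, 84/3 = 28 chords.
Total: 20 + 56 + 16 + 28 = 120.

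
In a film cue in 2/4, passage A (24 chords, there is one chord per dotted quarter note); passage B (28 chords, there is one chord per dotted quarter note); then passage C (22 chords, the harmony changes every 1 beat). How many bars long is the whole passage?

A: 24 × 1.5 = 36 beats = 18 bars.
B: 28 × 1.5 = 42 beats = 21 bars.
C: 22 × 1 = 22 beats = 11 bars.
Total: 18 + 21 + 11 = 50 bars.

50 bars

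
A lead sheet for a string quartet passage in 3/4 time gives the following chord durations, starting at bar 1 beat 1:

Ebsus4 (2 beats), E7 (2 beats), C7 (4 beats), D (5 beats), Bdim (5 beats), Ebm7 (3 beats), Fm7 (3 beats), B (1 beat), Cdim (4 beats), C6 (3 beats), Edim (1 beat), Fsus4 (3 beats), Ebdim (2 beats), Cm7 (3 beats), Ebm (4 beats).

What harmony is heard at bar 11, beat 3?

Edim

Beat 3 of bar 11 is beat (11−1)×3 + 3 = 33 overall.
Running totals: Ebsus4 ends at 2, E7 ends at 4, C7 ends at 8, D ends at 13, Bdim ends at 18, Ebm7 ends at 21, Fm7 ends at 24, B ends at 25, Cdim ends at 29, C6 ends at 32, Edim ends at 33.
Beat 33 falls within Edim.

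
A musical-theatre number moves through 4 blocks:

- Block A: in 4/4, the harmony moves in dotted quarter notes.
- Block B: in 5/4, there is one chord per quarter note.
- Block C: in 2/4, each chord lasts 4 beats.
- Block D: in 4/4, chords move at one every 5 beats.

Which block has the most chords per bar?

A: each chord is 1.5 beats in 4/4, so 8/3 per bar.
B: each chord is 1 beat in 5/4, so 5 per bar.
C: each chord is 4 beats in 2/4, so 0.5 per bar.
D: each chord is 5 beats in 4/4, so 0.8 per bar.
Fastest is B at 5 chords/bar.

Block B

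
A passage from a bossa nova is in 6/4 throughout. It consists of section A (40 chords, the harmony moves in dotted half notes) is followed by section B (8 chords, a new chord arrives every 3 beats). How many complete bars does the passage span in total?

A: 40 × 3 = 120 beats = 20 bars.
B: 8 × 3 = 24 beats = 4 bars.
Total: 20 + 4 = 24 bars.

24 bars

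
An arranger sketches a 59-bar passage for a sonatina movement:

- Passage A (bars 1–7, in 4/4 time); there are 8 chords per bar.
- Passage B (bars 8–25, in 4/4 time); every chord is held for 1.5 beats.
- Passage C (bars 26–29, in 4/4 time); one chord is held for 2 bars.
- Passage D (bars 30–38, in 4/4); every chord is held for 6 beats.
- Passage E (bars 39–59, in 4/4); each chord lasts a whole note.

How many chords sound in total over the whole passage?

133 chords

A has 28 beats and chords last 0.5 each, so 56 chords.
B has 72 beats and chords last 1.5 each, so 48 chords.
C has 16 beats and chords last 8 each, so 2 chords.
D has 36 beats and chords last 6 each, so 6 chords.
E has 84 beats and chords last 4 each, so 21 chords.
Total: 56 + 48 + 2 + 6 + 21 = 133.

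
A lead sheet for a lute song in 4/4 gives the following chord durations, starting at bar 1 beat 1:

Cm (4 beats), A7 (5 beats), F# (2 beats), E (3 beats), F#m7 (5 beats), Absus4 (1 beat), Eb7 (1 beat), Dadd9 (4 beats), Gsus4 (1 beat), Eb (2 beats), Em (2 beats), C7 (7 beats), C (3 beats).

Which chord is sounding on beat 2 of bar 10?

Beat 2 of bar 10 is beat (10−1)×4 + 2 = 38 overall.
Running totals: Cm ends at 4, A7 ends at 9, F# ends at 11, E ends at 14, F#m7 ends at 19, Absus4 ends at 20, Eb7 ends at 21, Dadd9 ends at 25, Gsus4 ends at 26, Eb ends at 28, Em ends at 30, C7 ends at 37, C ends at 40.
Beat 38 falls within C.

C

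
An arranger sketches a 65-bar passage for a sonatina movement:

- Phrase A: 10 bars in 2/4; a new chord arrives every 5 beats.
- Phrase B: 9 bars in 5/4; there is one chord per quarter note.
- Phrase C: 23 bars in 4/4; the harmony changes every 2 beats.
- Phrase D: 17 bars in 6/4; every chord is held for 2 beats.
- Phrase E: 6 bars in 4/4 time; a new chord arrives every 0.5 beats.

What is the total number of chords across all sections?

A: 10·2 = 20 beats, 20/5 = 4 chords.
B: 9·5 = 45 beats, 45/1 = 45 chords.
C: 23·4 = 92 beats, 92/2 = 46 chords.
D: 17·6 = 102 beats, 102/2 = 51 chords.
E: 6·4 = 24 beats, 24/0.5 = 48 chords.
Total: 4 + 45 + 46 + 51 + 48 = 194.

194 chords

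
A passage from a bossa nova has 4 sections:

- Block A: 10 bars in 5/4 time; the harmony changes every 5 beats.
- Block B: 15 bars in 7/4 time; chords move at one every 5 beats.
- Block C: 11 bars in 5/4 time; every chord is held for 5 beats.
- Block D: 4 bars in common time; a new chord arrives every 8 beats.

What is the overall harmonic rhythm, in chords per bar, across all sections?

1.1 chords per bar

A: 10 × 5 = 50 beats ÷ 5 = 10 chords.
B: 15 × 7 = 105 beats ÷ 5 = 21 chords.
C: 11 × 5 = 55 beats ÷ 5 = 11 chords.
D: 4 × 4 = 16 beats ÷ 8 = 2 chords.
Overall: 44 chords over 40 bars → 44/40 = 1.1 chords per bar.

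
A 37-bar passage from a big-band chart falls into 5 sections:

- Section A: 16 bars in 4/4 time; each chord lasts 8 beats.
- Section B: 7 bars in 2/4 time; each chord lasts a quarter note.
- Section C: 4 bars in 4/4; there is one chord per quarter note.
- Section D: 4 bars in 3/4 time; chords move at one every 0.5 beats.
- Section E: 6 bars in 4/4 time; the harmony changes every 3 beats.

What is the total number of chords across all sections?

A: 16 bars × 4 beats = 64 beats; 8 beats/chord → 8 chords.
B: 7 bars × 2 beats = 14 beats; 1 beat/chord → 14 chords.
C: 4 bars × 4 beats = 16 beats; 1 beat/chord → 16 chords.
D: 4 bars × 3 beats = 12 beats; 0.5 beats/chord → 24 chords.
E: 6 bars × 4 beats = 24 beats; 3 beats/chord → 8 chords.
Total: 8 + 14 + 16 + 24 + 8 = 70.

70 chords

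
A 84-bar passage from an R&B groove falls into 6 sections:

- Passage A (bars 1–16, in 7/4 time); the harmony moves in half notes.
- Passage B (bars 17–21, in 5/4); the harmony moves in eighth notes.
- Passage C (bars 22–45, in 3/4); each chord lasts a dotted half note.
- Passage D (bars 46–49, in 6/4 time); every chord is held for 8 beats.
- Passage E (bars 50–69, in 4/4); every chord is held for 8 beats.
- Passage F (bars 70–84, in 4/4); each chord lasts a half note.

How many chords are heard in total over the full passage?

A: 16·7 = 112 beats, 112/2 = 56 chords.
B: 5·5 = 25 beats, 25/0.5 = 50 chords.
C: 24·3 = 72 beats, 72/3 = 24 chords.
D: 4·6 = 24 beats, 24/8 = 3 chords.
E: 20·4 = 80 beats, 80/8 = 10 chords.
F: 15·4 = 60 beats, 60/2 = 30 chords.
Total: 56 + 50 + 24 + 3 + 10 + 30 = 173.

173 chords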